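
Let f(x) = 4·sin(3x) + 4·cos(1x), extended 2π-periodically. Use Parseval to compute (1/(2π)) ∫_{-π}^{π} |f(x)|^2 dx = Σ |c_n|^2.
Σ |c_n|^2 = 16

Expand |f|^2 and use orthogonality of {sin(nx), cos(mx)} on [-π, π]:
  ∫_{-π}^{π} sin(nx)^2 dx = π, ∫ cos(mx)^2 dx = π, and cross terms integrate to 0.
So ∫_{-π}^{π} f(x)^2 dx = 4^2 · π + 4^2 · π = (16 + 16)π.
Divide by 2π: (16 + 16)/2 = 16.
By Parseval, this equals Σ |c_n|^2.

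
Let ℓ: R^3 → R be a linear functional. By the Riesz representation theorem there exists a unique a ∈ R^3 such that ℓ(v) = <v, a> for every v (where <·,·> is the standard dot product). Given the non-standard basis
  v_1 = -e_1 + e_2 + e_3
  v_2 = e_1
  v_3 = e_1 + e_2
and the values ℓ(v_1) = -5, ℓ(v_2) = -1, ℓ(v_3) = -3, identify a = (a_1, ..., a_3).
a = (-1, -2, -4)

Write a = (a_1, ..., a_3) in the standard basis. For each basis vector v_i, ℓ(v_i) = <v_i, a> is a linear equation in the a_j's. Collect the n equations into a matrix system V a = ℓ, where row i of V is v_i (expressed in the standard basis). Since V is invertible (lower-triangular with 1s on the diagonal, up to permutation), solve by back-substitution:
  V =
[[-1, 1, 1],
 [1, 0, 0],
 [1, 1, 0]]
  V a = (-5, -1, -3)
Solving gives a = (-1, -2, -4).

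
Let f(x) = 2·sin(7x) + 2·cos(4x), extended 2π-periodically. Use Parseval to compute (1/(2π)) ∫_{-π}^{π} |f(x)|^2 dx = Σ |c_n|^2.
Σ |c_n|^2 = 4

Expand |f|^2 and use orthogonality of {sin(nx), cos(mx)} on [-π, π]:
  ∫_{-π}^{π} sin(nx)^2 dx = π, ∫ cos(mx)^2 dx = π, and cross terms integrate to 0.
So ∫_{-π}^{π} f(x)^2 dx = 2^2 · π + 2^2 · π = (4 + 4)π.
Divide by 2π: (4 + 4)/2 = 4.
By Parseval, this equals Σ |c_n|^2.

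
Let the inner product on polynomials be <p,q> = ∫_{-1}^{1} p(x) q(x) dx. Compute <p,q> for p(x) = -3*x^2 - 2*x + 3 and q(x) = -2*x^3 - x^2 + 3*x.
<p,q> = -16/5

Expand the product: p(x)·q(x) = 6*x^5 + 7*x^4 - 13*x^3 - 9*x^2 + 9*x.
∫_{-1}^{1} of each monomial x^k gives [2/(k+1) if k even, 0 if k odd]. Integrating term-by-term (or equivalently evaluating the antiderivative F(x) = x^6 + 7*x^5/5 - 13*x^4/4 - 3*x^3 + 9*x^2/2 at the endpoints):
  F(1) − F(−1) = 13/20 − (77/20) = -16/5.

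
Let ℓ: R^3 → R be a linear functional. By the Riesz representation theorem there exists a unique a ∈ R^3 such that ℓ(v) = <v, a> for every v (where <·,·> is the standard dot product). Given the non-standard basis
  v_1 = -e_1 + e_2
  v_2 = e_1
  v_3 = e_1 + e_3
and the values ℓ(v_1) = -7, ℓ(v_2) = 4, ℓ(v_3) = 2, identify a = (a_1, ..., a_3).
a = (4, -3, -2)

Write a = (a_1, ..., a_3) in the standard basis. For each basis vector v_i, ℓ(v_i) = <v_i, a> is a linear equation in the a_j's. Collect the n equations into a matrix system V a = ℓ, where row i of V is v_i (expressed in the standard basis). Since V is invertible (lower-triangular with 1s on the diagonal, up to permutation), solve by back-substitution:
  V =
[[-1, 1, 0],
 [1, 0, 0],
 [1, 0, 1]]
  V a = (-7, 4, 2)
Solving gives a = (4, -3, -2).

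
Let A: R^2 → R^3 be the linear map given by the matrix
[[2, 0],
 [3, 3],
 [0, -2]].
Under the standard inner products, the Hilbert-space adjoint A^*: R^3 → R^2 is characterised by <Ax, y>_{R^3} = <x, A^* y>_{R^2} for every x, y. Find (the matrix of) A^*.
A^* = A^T =
[[2, 3, 0],
 [0, 3, -2]]

For real matrices with standard dot products, the defining identity <Ax, y> = <x, A^* y> gives (Ax)^T y = x^T (A^*) y, i.e. x^T A^T y = x^T (A^*) y. Since this holds for all x, y, we must have A^* = A^T. Therefore
A^* =
[[2, 3, 0],
 [0, 3, -2]].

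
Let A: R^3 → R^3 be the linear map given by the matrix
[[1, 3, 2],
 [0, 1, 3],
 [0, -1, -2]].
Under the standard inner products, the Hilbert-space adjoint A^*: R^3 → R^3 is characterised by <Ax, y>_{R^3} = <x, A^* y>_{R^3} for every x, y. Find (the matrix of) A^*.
A^* = A^T =
[[1, 0, 0],
 [3, 1, -1],
 [2, 3, -2]]

For real matrices with standard dot products, the defining identity <Ax, y> = <x, A^* y> gives (Ax)^T y = x^T (A^*) y, i.e. x^T A^T y = x^T (A^*) y. Since this holds for all x, y, we must have A^* = A^T. Therefore
A^* =
[[1, 0, 0],
 [3, 1, -1],
 [2, 3, -2]].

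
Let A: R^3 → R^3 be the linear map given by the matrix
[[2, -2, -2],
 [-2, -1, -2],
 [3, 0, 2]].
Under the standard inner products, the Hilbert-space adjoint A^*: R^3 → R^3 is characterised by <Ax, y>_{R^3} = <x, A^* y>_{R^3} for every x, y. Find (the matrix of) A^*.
A^* = A^T =
[[2, -2, 3],
 [-2, -1, 0],
 [-2, -2, 2]]

For real matrices with standard dot products, the defining identity <Ax, y> = <x, A^* y> gives (Ax)^T y = x^T (A^*) y, i.e. x^T A^T y = x^T (A^*) y. Since this holds for all x, y, we must have A^* = A^T. Therefore
A^* =
[[2, -2, 3],
 [-2, -1, 0],
 [-2, -2, 2]].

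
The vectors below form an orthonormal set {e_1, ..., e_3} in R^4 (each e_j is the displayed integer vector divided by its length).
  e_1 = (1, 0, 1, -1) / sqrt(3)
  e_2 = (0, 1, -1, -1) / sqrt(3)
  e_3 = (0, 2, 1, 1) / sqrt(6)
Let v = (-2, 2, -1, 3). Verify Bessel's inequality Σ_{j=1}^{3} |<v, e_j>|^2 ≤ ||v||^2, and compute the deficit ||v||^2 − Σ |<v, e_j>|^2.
Σ |<v, e_j>|^2 = 18; ||v||^2 = 18; deficit = 0

Write each e_j = u_j / sqrt(<u_j, u_j>) where u_j is the displayed integer vector. Then <v, e_j> = <v, u_j> / sqrt(<u_j, u_j>), so |<v, e_j>|^2 = <v, u_j>^2 / <u_j, u_j>.
Coefficients: <v, e_1> = -6/sqrt(3), <v, e_2> = 0/sqrt(3), <v, e_3> = 6/sqrt(6).
Square and sum: Σ |<v, e_j>|^2 = 18.
Compute ||v||^2 = v·v = 18.
Deficit = 18 − 18 = 0 ≥ 0, confirming Bessel's inequality. (The deficit equals ||v − Σ <v,e_j> e_j||^2, the squared distance from v to span{e_j}.)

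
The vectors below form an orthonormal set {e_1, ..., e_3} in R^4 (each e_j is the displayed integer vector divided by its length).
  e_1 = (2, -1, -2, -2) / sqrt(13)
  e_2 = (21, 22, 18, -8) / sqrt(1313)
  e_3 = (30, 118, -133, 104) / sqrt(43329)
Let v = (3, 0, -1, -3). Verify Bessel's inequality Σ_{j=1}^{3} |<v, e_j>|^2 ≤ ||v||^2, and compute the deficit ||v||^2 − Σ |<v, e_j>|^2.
Σ |<v, e_j>|^2 = 8102/429; ||v||^2 = 19; deficit = 49/429

Write each e_j = u_j / sqrt(<u_j, u_j>) where u_j is the displayed integer vector. Then <v, e_j> = <v, u_j> / sqrt(<u_j, u_j>), so |<v, e_j>|^2 = <v, u_j>^2 / <u_j, u_j>.
Coefficients: <v, e_1> = 14/sqrt(13), <v, e_2> = 69/sqrt(1313), <v, e_3> = -89/sqrt(43329).
Square and sum: Σ |<v, e_j>|^2 = 8102/429.
Compute ||v||^2 = v·v = 19.
Deficit = 19 − 8102/429 = 49/429 ≥ 0, confirming Bessel's inequality. (The deficit equals ||v − Σ <v,e_j> e_j||^2, the squared distance from v to span{e_j}.)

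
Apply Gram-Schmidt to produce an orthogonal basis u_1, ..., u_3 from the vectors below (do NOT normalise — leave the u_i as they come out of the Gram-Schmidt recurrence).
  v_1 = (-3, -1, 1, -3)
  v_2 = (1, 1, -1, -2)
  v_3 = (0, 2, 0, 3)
Orthogonal basis:
  u_1 = (-3, -1, 1, -3)
  u_2 = (23/20, 21/20, -21/20, -37/20)
  u_3 = (-150/139, 274/139, 4/139, 60/139)

Apply the Gram-Schmidt recurrence
  u_1 = v_1
  u_i = v_i − Σ_{j<i} ((v_i · u_j) / (u_j · u_j)) · u_j.

Step by step this gives:
  u_1 = (-3, -1, 1, -3)
  u_2 = (23/20, 21/20, -21/20, -37/20)
  u_3 = (-150/139, 274/139, 4/139, 60/139)

Orthogonality check:
  u_2 · u_1 = 0 (should be 0)
  u_3 · u_1 = 0 (should be 0)
  u_3 · u_2 = 0 (should be 0)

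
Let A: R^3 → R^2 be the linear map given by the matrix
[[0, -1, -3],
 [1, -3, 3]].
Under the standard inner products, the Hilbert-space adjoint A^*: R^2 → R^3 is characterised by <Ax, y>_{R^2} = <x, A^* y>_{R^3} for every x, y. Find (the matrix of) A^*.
A^* = A^T =
[[0, 1],
 [-1, -3],
 [-3, 3]]

For real matrices with standard dot products, the defining identity <Ax, y> = <x, A^* y> gives (Ax)^T y = x^T (A^*) y, i.e. x^T A^T y = x^T (A^*) y. Since this holds for all x, y, we must have A^* = A^T. Therefore
A^* =
[[0, 1],
 [-1, -3],
 [-3, 3]].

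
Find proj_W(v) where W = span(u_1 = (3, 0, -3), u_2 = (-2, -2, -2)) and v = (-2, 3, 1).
proj_W(v) = (-5/6, 2/3, 13/6)

Set up U = [u_1 | ... | u_2] ∈ R^(3×2). The projector onto W = col(U) is P = U (U^T U)^(-1) U^T.
Compute U^T U =
  [18, 0]
  [0, 12],
and U^T v = (-9, -4).
Solve U^T U · c = U^T v for the coefficients: c = (-1/2, -1/3). The projection is proj_W(v) = U c.
Check: (v - proj_W(v)) · u_1 = 0  (should be 0).
Check: (v - proj_W(v)) · u_2 = 0  (should be 0).
Result: proj_W(v) = (-5/6, 2/3, 13/6).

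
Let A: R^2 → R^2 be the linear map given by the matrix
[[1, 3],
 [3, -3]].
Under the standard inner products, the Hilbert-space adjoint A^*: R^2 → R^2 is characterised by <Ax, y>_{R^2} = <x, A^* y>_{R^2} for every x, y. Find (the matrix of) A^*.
A^* = A^T =
[[1, 3],
 [3, -3]]

For real matrices with standard dot products, the defining identity <Ax, y> = <x, A^* y> gives (Ax)^T y = x^T (A^*) y, i.e. x^T A^T y = x^T (A^*) y. Since this holds for all x, y, we must have A^* = A^T. Therefore
A^* =
[[1, 3],
 [3, -3]].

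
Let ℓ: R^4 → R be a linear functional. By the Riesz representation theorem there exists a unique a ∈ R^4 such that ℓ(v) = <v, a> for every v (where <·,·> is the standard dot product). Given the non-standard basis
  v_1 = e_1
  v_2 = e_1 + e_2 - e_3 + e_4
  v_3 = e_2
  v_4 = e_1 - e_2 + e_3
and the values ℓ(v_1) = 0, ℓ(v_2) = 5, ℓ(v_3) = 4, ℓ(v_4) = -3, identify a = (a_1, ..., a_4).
a = (0, 4, 1, 2)

Write a = (a_1, ..., a_4) in the standard basis. For each basis vector v_i, ℓ(v_i) = <v_i, a> is a linear equation in the a_j's. Collect the n equations into a matrix system V a = ℓ, where row i of V is v_i (expressed in the standard basis). Since V is invertible (lower-triangular with 1s on the diagonal, up to permutation), solve by back-substitution:
  V =
[[1, 0, 0, 0],
 [1, 1, -1, 1],
 [0, 1, 0, 0],
 [1, -1, 1, 0]]
  V a = (0, 5, 4, -3)
Solving gives a = (0, 4, 1, 2).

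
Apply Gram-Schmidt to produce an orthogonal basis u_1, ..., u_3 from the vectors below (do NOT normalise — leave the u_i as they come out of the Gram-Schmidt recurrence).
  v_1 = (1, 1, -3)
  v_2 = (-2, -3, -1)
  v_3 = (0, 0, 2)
Orthogonal basis:
  u_1 = (1, 1, -3)
  u_2 = (-20/11, -31/11, -17/11)
  u_3 = (2/15, -7/75, 1/75)

Apply the Gram-Schmidt recurrence
  u_1 = v_1
  u_i = v_i − Σ_{j<i} ((v_i · u_j) / (u_j · u_j)) · u_j.

Step by step this gives:
  u_1 = (1, 1, -3)
  u_2 = (-20/11, -31/11, -17/11)
  u_3 = (2/15, -7/75, 1/75)

Orthogonality check:
  u_2 · u_1 = 0 (should be 0)
  u_3 · u_1 = 0 (should be 0)
  u_3 · u_2 = 0 (should be 0)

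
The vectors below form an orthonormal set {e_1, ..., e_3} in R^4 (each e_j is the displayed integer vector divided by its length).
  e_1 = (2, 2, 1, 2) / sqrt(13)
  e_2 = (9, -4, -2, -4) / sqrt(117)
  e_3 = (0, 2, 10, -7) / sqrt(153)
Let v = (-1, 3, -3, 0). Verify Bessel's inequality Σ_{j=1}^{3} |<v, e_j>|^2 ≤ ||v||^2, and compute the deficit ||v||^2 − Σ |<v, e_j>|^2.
Σ |<v, e_j>|^2 = 98/17; ||v||^2 = 19; deficit = 225/17

Write each e_j = u_j / sqrt(<u_j, u_j>) where u_j is the displayed integer vector. Then <v, e_j> = <v, u_j> / sqrt(<u_j, u_j>), so |<v, e_j>|^2 = <v, u_j>^2 / <u_j, u_j>.
Coefficients: <v, e_1> = 1/sqrt(13), <v, e_2> = -15/sqrt(117), <v, e_3> = -24/sqrt(153).
Square and sum: Σ |<v, e_j>|^2 = 98/17.
Compute ||v||^2 = v·v = 19.
Deficit = 19 − 98/17 = 225/17 ≥ 0, confirming Bessel's inequality. (The deficit equals ||v − Σ <v,e_j> e_j||^2, the squared distance from v to span{e_j}.)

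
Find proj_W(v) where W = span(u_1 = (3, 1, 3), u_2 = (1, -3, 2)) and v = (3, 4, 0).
proj_W(v) = (459/230, 983/230, 21/23)

Set up U = [u_1 | ... | u_2] ∈ R^(3×2). The projector onto W = col(U) is P = U (U^T U)^(-1) U^T.
Compute U^T U =
  [19, 6]
  [6, 14],
and U^T v = (13, -9).
Solve U^T U · c = U^T v for the coefficients: c = (118/115, -249/230). The projection is proj_W(v) = U c.
Check: (v - proj_W(v)) · u_1 = 0  (should be 0).
Check: (v - proj_W(v)) · u_2 = 0  (should be 0).
Result: proj_W(v) = (459/230, 983/230, 21/23).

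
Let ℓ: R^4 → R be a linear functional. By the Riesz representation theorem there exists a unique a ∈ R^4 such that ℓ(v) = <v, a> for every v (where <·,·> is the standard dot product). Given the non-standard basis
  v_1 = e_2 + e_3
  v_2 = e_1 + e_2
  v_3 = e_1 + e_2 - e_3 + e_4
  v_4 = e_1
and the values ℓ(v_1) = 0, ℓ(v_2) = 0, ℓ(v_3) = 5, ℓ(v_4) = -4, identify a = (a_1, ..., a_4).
a = (-4, 4, -4, 1)

Write a = (a_1, ..., a_4) in the standard basis. For each basis vector v_i, ℓ(v_i) = <v_i, a> is a linear equation in the a_j's. Collect the n equations into a matrix system V a = ℓ, where row i of V is v_i (expressed in the standard basis). Since V is invertible (lower-triangular with 1s on the diagonal, up to permutation), solve by back-substitution:
  V =
[[0, 1, 1, 0],
 [1, 1, 0, 0],
 [1, 1, -1, 1],
 [1, 0, 0, 0]]
  V a = (0, 0, 5, -4)
Solving gives a = (-4, 4, -4, 1).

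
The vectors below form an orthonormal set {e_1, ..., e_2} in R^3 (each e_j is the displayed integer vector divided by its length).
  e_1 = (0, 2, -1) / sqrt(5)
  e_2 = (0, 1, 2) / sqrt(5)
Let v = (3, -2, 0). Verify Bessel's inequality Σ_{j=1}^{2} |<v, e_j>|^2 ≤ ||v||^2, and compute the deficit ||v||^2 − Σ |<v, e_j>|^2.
Σ |<v, e_j>|^2 = 4; ||v||^2 = 13; deficit = 9

Write each e_j = u_j / sqrt(<u_j, u_j>) where u_j is the displayed integer vector. Then <v, e_j> = <v, u_j> / sqrt(<u_j, u_j>), so |<v, e_j>|^2 = <v, u_j>^2 / <u_j, u_j>.
Coefficients: <v, e_1> = -4/sqrt(5), <v, e_2> = -2/sqrt(5).
Square and sum: Σ |<v, e_j>|^2 = 4.
Compute ||v||^2 = v·v = 13.
Deficit = 13 − 4 = 9 ≥ 0, confirming Bessel's inequality. (The deficit equals ||v − Σ <v,e_j> e_j||^2, the squared distance from v to span{e_j}.)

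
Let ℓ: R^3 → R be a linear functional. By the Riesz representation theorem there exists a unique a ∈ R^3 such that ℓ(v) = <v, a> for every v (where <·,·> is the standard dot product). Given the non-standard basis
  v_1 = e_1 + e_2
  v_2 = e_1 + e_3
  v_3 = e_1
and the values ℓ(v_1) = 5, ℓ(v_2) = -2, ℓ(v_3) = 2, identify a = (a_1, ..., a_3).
a = (2, 3, -4)

Write a = (a_1, ..., a_3) in the standard basis. For each basis vector v_i, ℓ(v_i) = <v_i, a> is a linear equation in the a_j's. Collect the n equations into a matrix system V a = ℓ, where row i of V is v_i (expressed in the standard basis). Since V is invertible (lower-triangular with 1s on the diagonal, up to permutation), solve by back-substitution:
  V =
[[1, 1, 0],
 [1, 0, 1],
 [1, 0, 0]]
  V a = (5, -2, 2)
Solving gives a = (2, 3, -4).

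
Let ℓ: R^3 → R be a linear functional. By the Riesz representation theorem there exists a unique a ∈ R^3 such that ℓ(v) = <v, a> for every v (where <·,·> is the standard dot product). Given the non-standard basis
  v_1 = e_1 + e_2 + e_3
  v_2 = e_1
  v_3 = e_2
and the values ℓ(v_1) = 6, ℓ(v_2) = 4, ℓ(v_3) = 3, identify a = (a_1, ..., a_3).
a = (4, 3, -1)

Write a = (a_1, ..., a_3) in the standard basis. For each basis vector v_i, ℓ(v_i) = <v_i, a> is a linear equation in the a_j's. Collect the n equations into a matrix system V a = ℓ, where row i of V is v_i (expressed in the standard basis). Since V is invertible (lower-triangular with 1s on the diagonal, up to permutation), solve by back-substitution:
  V =
[[1, 1, 1],
 [1, 0, 0],
 [0, 1, 0]]
  V a = (6, 4, 3)
Solving gives a = (4, 3, -1).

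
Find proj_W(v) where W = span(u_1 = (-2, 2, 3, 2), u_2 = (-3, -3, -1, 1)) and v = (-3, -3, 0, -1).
proj_W(v) = (-1019/419, -1111/419, -424/419, 309/419)

Set up U = [u_1 | ... | u_2] ∈ R^(4×2). The projector onto W = col(U) is P = U (U^T U)^(-1) U^T.
Compute U^T U =
  [21, -1]
  [-1, 20],
and U^T v = (-2, 17).
Solve U^T U · c = U^T v for the coefficients: c = (-23/419, 355/419). The projection is proj_W(v) = U c.
Check: (v - proj_W(v)) · u_1 = 0  (should be 0).
Check: (v - proj_W(v)) · u_2 = 0  (should be 0).
Result: proj_W(v) = (-1019/419, -1111/419, -424/419, 309/419).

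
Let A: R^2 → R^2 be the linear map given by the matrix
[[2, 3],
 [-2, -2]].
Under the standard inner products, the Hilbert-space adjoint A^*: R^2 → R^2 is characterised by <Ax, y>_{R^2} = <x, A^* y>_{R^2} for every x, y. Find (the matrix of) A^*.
A^* = A^T =
[[2, -2],
 [3, -2]]

For real matrices with standard dot products, the defining identity <Ax, y> = <x, A^* y> gives (Ax)^T y = x^T (A^*) y, i.e. x^T A^T y = x^T (A^*) y. Since this holds for all x, y, we must have A^* = A^T. Therefore
A^* =
[[2, -2],
 [3, -2]].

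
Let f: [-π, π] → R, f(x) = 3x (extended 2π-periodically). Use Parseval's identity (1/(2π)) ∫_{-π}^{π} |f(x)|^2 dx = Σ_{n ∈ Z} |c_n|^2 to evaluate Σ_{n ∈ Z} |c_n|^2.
Σ |c_n|^2 = 3π^2

Expand and integrate term by term over [-π, π]:
  ∫ (3x)^2 dx = 9·(2π^3/3); ∫ 2·3·(0)·x dx = 0 (odd integrand); ∫ 0^2 dx = 0·2π.
So (1/(2π)) ∫_{-π}^{π} (3x)^2 dx = 9π^2/3 + 0 = 3π^2.
Parseval ⇒ Σ |c_n|^2 = 3π^2.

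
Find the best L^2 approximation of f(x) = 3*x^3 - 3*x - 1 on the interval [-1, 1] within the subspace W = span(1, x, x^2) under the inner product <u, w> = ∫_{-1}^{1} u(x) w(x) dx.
g(x) = -6*x/5 - 1

The best approximation g ∈ W is the orthogonal projection of f onto W. Writing g = a_0 + a_1 x + a_2 x^2, the coefficients solve the normal equations G · a = b where
  G_{ij} = <φ_i, φ_j> and b_i = <f, φ_i>, with φ_0 = 1, φ_1 = x, φ_2 = x^2.
G =
  [2, 0, 2/3]
  [0, 2/3, 0]
  [2/3, 0, 2/5],
b = (-2, -4/5, -2/3).
Solving gives a_0 = -1, a_1 = -6/5, a_2 = 0, so
  g(x) = -6*x/5 - 1.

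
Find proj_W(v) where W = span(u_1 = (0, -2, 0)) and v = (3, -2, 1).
proj_W(v) = (0, -2, 0)

Set up U = [u_1 | ... | u_1] ∈ R^(3×1). The projector onto W = col(U) is P = U (U^T U)^(-1) U^T.
Compute U^T U =
  [4],
and U^T v = (4).
Solve U^T U · c = U^T v for the coefficients: c = (1). The projection is proj_W(v) = U c.
Check: (v - proj_W(v)) · u_1 = 0  (should be 0).
Result: proj_W(v) = (0, -2, 0).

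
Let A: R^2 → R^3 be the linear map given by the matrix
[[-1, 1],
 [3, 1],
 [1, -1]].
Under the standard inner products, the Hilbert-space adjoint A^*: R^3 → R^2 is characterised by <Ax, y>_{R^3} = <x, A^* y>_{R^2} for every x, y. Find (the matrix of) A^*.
A^* = A^T =
[[-1, 3, 1],
 [1, 1, -1]]

For real matrices with standard dot products, the defining identity <Ax, y> = <x, A^* y> gives (Ax)^T y = x^T (A^*) y, i.e. x^T A^T y = x^T (A^*) y. Since this holds for all x, y, we must have A^* = A^T. Therefore
A^* =
[[-1, 3, 1],
 [1, 1, -1]].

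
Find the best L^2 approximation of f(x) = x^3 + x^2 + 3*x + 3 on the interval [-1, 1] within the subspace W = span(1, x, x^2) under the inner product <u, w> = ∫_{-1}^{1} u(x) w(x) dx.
g(x) = x^2 + 18*x/5 + 3

The best approximation g ∈ W is the orthogonal projection of f onto W. Writing g = a_0 + a_1 x + a_2 x^2, the coefficients solve the normal equations G · a = b where
  G_{ij} = <φ_i, φ_j> and b_i = <f, φ_i>, with φ_0 = 1, φ_1 = x, φ_2 = x^2.
G =
  [2, 0, 2/3]
  [0, 2/3, 0]
  [2/3, 0, 2/5],
b = (20/3, 12/5, 12/5).
Solving gives a_0 = 3, a_1 = 18/5, a_2 = 1, so
  g(x) = x^2 + 18*x/5 + 3.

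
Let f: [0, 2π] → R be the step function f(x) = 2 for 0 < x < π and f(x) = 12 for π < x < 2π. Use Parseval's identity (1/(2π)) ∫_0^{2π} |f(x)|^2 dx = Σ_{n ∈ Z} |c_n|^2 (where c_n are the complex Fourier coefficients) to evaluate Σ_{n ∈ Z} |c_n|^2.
Σ |c_n|^2 = 74

Parseval equates the L^2 energy of f (normalised by 1/(2π)) with the ℓ^2 sum of its Fourier coefficients: (1/(2π)) ∫_0^{2π} |f|^2 = Σ |c_n|^2.
Compute the left side: (1/(2π)) [∫_0^π 2^2 dx + ∫_π^{2π} 12^2 dx] = (1/(2π)) · (4π + 144π) = (4 + 144)/2 = 74.
So Σ_{n ∈ Z} |c_n|^2 = 74.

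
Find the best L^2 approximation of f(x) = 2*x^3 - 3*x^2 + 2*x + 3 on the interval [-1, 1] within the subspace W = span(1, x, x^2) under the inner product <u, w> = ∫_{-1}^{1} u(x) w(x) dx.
g(x) = -3*x^2 + 16*x/5 + 3

The best approximation g ∈ W is the orthogonal projection of f onto W. Writing g = a_0 + a_1 x + a_2 x^2, the coefficients solve the normal equations G · a = b where
  G_{ij} = <φ_i, φ_j> and b_i = <f, φ_i>, with φ_0 = 1, φ_1 = x, φ_2 = x^2.
G =
  [2, 0, 2/3]
  [0, 2/3, 0]
  [2/3, 0, 2/5],
b = (4, 32/15, 4/5).
Solving gives a_0 = 3, a_1 = 16/5, a_2 = -3, so
  g(x) = -3*x^2 + 16*x/5 + 3.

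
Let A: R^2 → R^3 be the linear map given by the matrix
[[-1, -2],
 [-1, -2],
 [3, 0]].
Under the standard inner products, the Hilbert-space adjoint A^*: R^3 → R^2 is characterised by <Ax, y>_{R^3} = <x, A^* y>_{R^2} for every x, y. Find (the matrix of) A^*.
A^* = A^T =
[[-1, -1, 3],
 [-2, -2, 0]]

For real matrices with standard dot products, the defining identity <Ax, y> = <x, A^* y> gives (Ax)^T y = x^T (A^*) y, i.e. x^T A^T y = x^T (A^*) y. Since this holds for all x, y, we must have A^* = A^T. Therefore
A^* =
[[-1, -1, 3],
 [-2, -2, 0]].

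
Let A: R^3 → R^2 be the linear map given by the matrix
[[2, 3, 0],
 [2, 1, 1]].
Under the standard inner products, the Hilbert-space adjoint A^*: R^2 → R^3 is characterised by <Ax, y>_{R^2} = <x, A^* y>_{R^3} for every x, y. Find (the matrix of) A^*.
A^* = A^T =
[[2, 2],
 [3, 1],
 [0, 1]]

For real matrices with standard dot products, the defining identity <Ax, y> = <x, A^* y> gives (Ax)^T y = x^T (A^*) y, i.e. x^T A^T y = x^T (A^*) y. Since this holds for all x, y, we must have A^* = A^T. Therefore
A^* =
[[2, 2],
 [3, 1],
 [0, 1]].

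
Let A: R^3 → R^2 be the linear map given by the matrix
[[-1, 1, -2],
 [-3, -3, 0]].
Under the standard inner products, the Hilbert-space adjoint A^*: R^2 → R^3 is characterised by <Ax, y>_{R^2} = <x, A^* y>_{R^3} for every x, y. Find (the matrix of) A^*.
A^* = A^T =
[[-1, -3],
 [1, -3],
 [-2, 0]]

For real matrices with standard dot products, the defining identity <Ax, y> = <x, A^* y> gives (Ax)^T y = x^T (A^*) y, i.e. x^T A^T y = x^T (A^*) y. Since this holds for all x, y, we must have A^* = A^T. Therefore
A^* =
[[-1, -3],
 [1, -3],
 [-2, 0]].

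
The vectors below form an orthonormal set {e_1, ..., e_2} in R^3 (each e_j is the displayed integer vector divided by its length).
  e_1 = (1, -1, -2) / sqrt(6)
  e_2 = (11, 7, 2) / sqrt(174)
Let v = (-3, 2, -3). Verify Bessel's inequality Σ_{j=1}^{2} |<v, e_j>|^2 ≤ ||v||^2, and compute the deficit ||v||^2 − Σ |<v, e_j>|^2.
Σ |<v, e_j>|^2 = 109/29; ||v||^2 = 22; deficit = 529/29

Write each e_j = u_j / sqrt(<u_j, u_j>) where u_j is the displayed integer vector. Then <v, e_j> = <v, u_j> / sqrt(<u_j, u_j>), so |<v, e_j>|^2 = <v, u_j>^2 / <u_j, u_j>.
Coefficients: <v, e_1> = 1/sqrt(6), <v, e_2> = -25/sqrt(174).
Square and sum: Σ |<v, e_j>|^2 = 109/29.
Compute ||v||^2 = v·v = 22.
Deficit = 22 − 109/29 = 529/29 ≥ 0, confirming Bessel's inequality. (The deficit equals ||v − Σ <v,e_j> e_j||^2, the squared distance from v to span{e_j}.)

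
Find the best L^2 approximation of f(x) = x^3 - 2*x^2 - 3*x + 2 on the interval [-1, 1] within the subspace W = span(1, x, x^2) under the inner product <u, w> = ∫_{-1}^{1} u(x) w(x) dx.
g(x) = -2*x^2 - 12*x/5 + 2

The best approximation g ∈ W is the orthogonal projection of f onto W. Writing g = a_0 + a_1 x + a_2 x^2, the coefficients solve the normal equations G · a = b where
  G_{ij} = <φ_i, φ_j> and b_i = <f, φ_i>, with φ_0 = 1, φ_1 = x, φ_2 = x^2.
G =
  [2, 0, 2/3]
  [0, 2/3, 0]
  [2/3, 0, 2/5],
b = (8/3, -8/5, 8/15).
Solving gives a_0 = 2, a_1 = -12/5, a_2 = -2, so
  g(x) = -2*x^2 - 12*x/5 + 2.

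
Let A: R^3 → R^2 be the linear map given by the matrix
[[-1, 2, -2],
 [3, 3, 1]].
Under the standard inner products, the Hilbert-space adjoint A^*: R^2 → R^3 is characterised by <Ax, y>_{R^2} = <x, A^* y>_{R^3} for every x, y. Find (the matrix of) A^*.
A^* = A^T =
[[-1, 3],
 [2, 3],
 [-2, 1]]

For real matrices with standard dot products, the defining identity <Ax, y> = <x, A^* y> gives (Ax)^T y = x^T (A^*) y, i.e. x^T A^T y = x^T (A^*) y. Since this holds for all x, y, we must have A^* = A^T. Therefore
A^* =
[[-1, 3],
 [2, 3],
 [-2, 1]].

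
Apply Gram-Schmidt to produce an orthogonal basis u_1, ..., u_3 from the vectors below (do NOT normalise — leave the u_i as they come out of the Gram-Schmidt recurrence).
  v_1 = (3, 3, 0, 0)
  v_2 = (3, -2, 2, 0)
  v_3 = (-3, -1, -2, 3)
Orthogonal basis:
  u_1 = (3, 3, 0, 0)
  u_2 = (5/2, -5/2, 2, 0)
  u_3 = (4/11, -4/11, -10/11, 3)

Apply the Gram-Schmidt recurrence
  u_1 = v_1
  u_i = v_i − Σ_{j<i} ((v_i · u_j) / (u_j · u_j)) · u_j.

Step by step this gives:
  u_1 = (3, 3, 0, 0)
  u_2 = (5/2, -5/2, 2, 0)
  u_3 = (4/11, -4/11, -10/11, 3)

Orthogonality check:
  u_2 · u_1 = 0 (should be 0)
  u_3 · u_1 = 0 (should be 0)
  u_3 · u_2 = 0 (should be 0)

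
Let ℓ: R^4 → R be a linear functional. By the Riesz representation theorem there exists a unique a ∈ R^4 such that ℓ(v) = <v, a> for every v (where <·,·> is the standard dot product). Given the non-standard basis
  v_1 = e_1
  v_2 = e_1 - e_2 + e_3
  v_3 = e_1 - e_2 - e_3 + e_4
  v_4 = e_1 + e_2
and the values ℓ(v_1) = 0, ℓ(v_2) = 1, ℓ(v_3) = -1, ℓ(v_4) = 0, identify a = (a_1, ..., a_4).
a = (0, 0, 1, 0)

Write a = (a_1, ..., a_4) in the standard basis. For each basis vector v_i, ℓ(v_i) = <v_i, a> is a linear equation in the a_j's. Collect the n equations into a matrix system V a = ℓ, where row i of V is v_i (expressed in the standard basis). Since V is invertible (lower-triangular with 1s on the diagonal, up to permutation), solve by back-substitution:
  V =
[[1, 0, 0, 0],
 [1, -1, 1, 0],
 [1, -1, -1, 1],
 [1, 1, 0, 0]]
  V a = (0, 1, -1, 0)
Solving gives a = (0, 0, 1, 0).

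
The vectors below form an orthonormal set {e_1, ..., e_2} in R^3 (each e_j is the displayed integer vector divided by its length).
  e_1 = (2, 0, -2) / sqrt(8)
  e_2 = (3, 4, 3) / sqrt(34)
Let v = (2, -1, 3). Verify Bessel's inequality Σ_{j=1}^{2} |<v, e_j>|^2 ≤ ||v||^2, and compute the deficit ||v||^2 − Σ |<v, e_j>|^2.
Σ |<v, e_j>|^2 = 69/17; ||v||^2 = 14; deficit = 169/17

Write each e_j = u_j / sqrt(<u_j, u_j>) where u_j is the displayed integer vector. Then <v, e_j> = <v, u_j> / sqrt(<u_j, u_j>), so |<v, e_j>|^2 = <v, u_j>^2 / <u_j, u_j>.
Coefficients: <v, e_1> = -2/sqrt(8), <v, e_2> = 11/sqrt(34).
Square and sum: Σ |<v, e_j>|^2 = 69/17.
Compute ||v||^2 = v·v = 14.
Deficit = 14 − 69/17 = 169/17 ≥ 0, confirming Bessel's inequality. (The deficit equals ||v − Σ <v,e_j> e_j||^2, the squared distance from v to span{e_j}.)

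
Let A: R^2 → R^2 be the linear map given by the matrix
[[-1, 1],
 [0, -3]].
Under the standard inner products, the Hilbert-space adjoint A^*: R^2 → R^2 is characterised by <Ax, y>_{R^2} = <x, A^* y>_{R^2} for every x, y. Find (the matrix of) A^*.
A^* = A^T =
[[-1, 0],
 [1, -3]]

For real matrices with standard dot products, the defining identity <Ax, y> = <x, A^* y> gives (Ax)^T y = x^T (A^*) y, i.e. x^T A^T y = x^T (A^*) y. Since this holds for all x, y, we must have A^* = A^T. Therefore
A^* =
[[-1, 0],
 [1, -3]].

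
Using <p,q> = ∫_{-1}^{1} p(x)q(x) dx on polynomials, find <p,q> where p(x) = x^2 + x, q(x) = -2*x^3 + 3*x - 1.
<p,q> = 8/15

Expand the product: p(x)·q(x) = -2*x^5 - 2*x^4 + 3*x^3 + 2*x^2 - x.
∫_{-1}^{1} of each monomial x^k gives [2/(k+1) if k even, 0 if k odd]. Integrating term-by-term (or equivalently evaluating the antiderivative F(x) = -x^6/3 - 2*x^5/5 + 3*x^4/4 + 2*x^3/3 - x^2/2 at the endpoints):
  F(1) − F(−1) = 11/60 − (-7/20) = 8/15.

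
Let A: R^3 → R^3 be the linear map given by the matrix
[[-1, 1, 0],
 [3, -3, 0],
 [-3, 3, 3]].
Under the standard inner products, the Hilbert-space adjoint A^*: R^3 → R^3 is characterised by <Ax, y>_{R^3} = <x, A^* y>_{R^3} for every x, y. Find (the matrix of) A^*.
A^* = A^T =
[[-1, 3, -3],
 [1, -3, 3],
 [0, 0, 3]]

For real matrices with standard dot products, the defining identity <Ax, y> = <x, A^* y> gives (Ax)^T y = x^T (A^*) y, i.e. x^T A^T y = x^T (A^*) y. Since this holds for all x, y, we must have A^* = A^T. Therefore
A^* =
[[-1, 3, -3],
 [1, -3, 3],
 [0, 0, 3]].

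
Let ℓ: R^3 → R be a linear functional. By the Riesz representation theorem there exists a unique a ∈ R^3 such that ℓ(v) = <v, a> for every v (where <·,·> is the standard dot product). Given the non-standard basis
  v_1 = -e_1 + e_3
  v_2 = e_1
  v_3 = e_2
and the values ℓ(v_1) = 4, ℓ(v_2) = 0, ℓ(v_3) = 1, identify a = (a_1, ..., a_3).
a = (0, 1, 4)

Write a = (a_1, ..., a_3) in the standard basis. For each basis vector v_i, ℓ(v_i) = <v_i, a> is a linear equation in the a_j's. Collect the n equations into a matrix system V a = ℓ, where row i of V is v_i (expressed in the standard basis). Since V is invertible (lower-triangular with 1s on the diagonal, up to permutation), solve by back-substitution:
  V =
[[-1, 0, 1],
 [1, 0, 0],
 [0, 1, 0]]
  V a = (4, 0, 1)
Solving gives a = (0, 1, 4).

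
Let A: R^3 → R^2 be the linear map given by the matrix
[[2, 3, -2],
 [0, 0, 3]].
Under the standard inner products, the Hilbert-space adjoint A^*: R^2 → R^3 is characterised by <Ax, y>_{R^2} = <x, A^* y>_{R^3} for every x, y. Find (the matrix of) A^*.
A^* = A^T =
[[2, 0],
 [3, 0],
 [-2, 3]]

For real matrices with standard dot products, the defining identity <Ax, y> = <x, A^* y> gives (Ax)^T y = x^T (A^*) y, i.e. x^T A^T y = x^T (A^*) y. Since this holds for all x, y, we must have A^* = A^T. Therefore
A^* =
[[2, 0],
 [3, 0],
 [-2, 3]].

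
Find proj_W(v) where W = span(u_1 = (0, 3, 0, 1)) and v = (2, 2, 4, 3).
proj_W(v) = (0, 27/10, 0, 9/10)

Set up U = [u_1 | ... | u_1] ∈ R^(4×1). The projector onto W = col(U) is P = U (U^T U)^(-1) U^T.
Compute U^T U =
  [10],
and U^T v = (9).
Solve U^T U · c = U^T v for the coefficients: c = (9/10). The projection is proj_W(v) = U c.
Check: (v - proj_W(v)) · u_1 = 0  (should be 0).
Result: proj_W(v) = (0, 27/10, 0, 9/10).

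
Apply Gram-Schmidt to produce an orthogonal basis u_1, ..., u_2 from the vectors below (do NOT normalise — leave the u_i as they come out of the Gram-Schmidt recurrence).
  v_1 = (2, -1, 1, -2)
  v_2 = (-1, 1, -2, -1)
Orthogonal basis:
  u_1 = (2, -1, 1, -2)
  u_2 = (-2/5, 7/10, -17/10, -8/5)

Apply the Gram-Schmidt recurrence
  u_1 = v_1
  u_i = v_i − Σ_{j<i} ((v_i · u_j) / (u_j · u_j)) · u_j.

Step by step this gives:
  u_1 = (2, -1, 1, -2)
  u_2 = (-2/5, 7/10, -17/10, -8/5)

Orthogonality check:
  u_2 · u_1 = 0 (should be 0)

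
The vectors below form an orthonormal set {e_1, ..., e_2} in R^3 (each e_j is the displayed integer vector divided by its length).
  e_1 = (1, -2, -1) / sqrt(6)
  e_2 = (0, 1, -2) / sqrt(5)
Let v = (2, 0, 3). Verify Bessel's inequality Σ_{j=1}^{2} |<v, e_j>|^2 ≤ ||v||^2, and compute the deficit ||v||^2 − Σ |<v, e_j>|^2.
Σ |<v, e_j>|^2 = 221/30; ||v||^2 = 13; deficit = 169/30

Write each e_j = u_j / sqrt(<u_j, u_j>) where u_j is the displayed integer vector. Then <v, e_j> = <v, u_j> / sqrt(<u_j, u_j>), so |<v, e_j>|^2 = <v, u_j>^2 / <u_j, u_j>.
Coefficients: <v, e_1> = -1/sqrt(6), <v, e_2> = -6/sqrt(5).
Square and sum: Σ |<v, e_j>|^2 = 221/30.
Compute ||v||^2 = v·v = 13.
Deficit = 13 − 221/30 = 169/30 ≥ 0, confirming Bessel's inequality. (The deficit equals ||v − Σ <v,e_j> e_j||^2, the squared distance from v to span{e_j}.)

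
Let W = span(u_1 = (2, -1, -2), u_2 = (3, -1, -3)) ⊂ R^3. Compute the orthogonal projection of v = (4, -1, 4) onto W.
proj_W(v) = (0, -1, 0)

Set up U = [u_1 | ... | u_2] ∈ R^(3×2). The projector onto W = col(U) is P = U (U^T U)^(-1) U^T.
Compute U^T U =
  [9, 13]
  [13, 19],
and U^T v = (1, 1).
Solve U^T U · c = U^T v for the coefficients: c = (3, -2). The projection is proj_W(v) = U c.
Check: (v - proj_W(v)) · u_1 = 0  (should be 0).
Check: (v - proj_W(v)) · u_2 = 0  (should be 0).
Result: proj_W(v) = (0, -1, 0).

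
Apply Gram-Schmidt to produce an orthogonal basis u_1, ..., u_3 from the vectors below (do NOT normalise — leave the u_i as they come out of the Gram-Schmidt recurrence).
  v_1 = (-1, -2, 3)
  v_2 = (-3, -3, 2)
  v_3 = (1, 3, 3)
Orthogonal basis:
  u_1 = (-1, -2, 3)
  u_2 = (-27/14, -6/7, -17/14)
  u_3 = (-125/83, 175/83, 75/83)

Apply the Gram-Schmidt recurrence
  u_1 = v_1
  u_i = v_i − Σ_{j<i} ((v_i · u_j) / (u_j · u_j)) · u_j.

Step by step this gives:
  u_1 = (-1, -2, 3)
  u_2 = (-27/14, -6/7, -17/14)
  u_3 = (-125/83, 175/83, 75/83)

Orthogonality check:
  u_2 · u_1 = 0 (should be 0)
  u_3 · u_1 = 0 (should be 0)
  u_3 · u_2 = 0 (should be 0)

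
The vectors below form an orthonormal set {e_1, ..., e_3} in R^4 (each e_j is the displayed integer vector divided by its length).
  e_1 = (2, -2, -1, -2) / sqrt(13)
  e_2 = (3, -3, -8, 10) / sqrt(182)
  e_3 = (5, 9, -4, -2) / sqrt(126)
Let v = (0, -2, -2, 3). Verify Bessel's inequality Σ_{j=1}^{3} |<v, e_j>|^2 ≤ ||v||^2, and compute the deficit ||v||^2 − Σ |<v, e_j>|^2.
Σ |<v, e_j>|^2 = 152/9; ||v||^2 = 17; deficit = 1/9

Write each e_j = u_j / sqrt(<u_j, u_j>) where u_j is the displayed integer vector. Then <v, e_j> = <v, u_j> / sqrt(<u_j, u_j>), so |<v, e_j>|^2 = <v, u_j>^2 / <u_j, u_j>.
Coefficients: <v, e_1> = 0/sqrt(13), <v, e_2> = 52/sqrt(182), <v, e_3> = -16/sqrt(126).
Square and sum: Σ |<v, e_j>|^2 = 152/9.
Compute ||v||^2 = v·v = 17.
Deficit = 17 − 152/9 = 1/9 ≥ 0, confirming Bessel's inequality. (The deficit equals ||v − Σ <v,e_j> e_j||^2, the squared distance from v to span{e_j}.)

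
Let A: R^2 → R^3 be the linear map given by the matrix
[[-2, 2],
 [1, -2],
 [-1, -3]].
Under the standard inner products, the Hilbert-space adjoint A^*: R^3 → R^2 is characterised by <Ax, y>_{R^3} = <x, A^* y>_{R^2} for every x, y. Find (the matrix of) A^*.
A^* = A^T =
[[-2, 1, -1],
 [2, -2, -3]]

For real matrices with standard dot products, the defining identity <Ax, y> = <x, A^* y> gives (Ax)^T y = x^T (A^*) y, i.e. x^T A^T y = x^T (A^*) y. Since this holds for all x, y, we must have A^* = A^T. Therefore
A^* =
[[-2, 1, -1],
 [2, -2, -3]].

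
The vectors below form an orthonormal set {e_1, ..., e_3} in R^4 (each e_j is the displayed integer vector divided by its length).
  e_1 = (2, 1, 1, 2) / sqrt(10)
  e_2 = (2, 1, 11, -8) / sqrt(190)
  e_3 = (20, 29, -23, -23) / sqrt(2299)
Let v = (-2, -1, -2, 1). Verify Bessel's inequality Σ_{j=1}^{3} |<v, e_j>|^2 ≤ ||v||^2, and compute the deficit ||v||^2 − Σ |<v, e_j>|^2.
Σ |<v, e_j>|^2 = 1194/121; ||v||^2 = 10; deficit = 16/121

Write each e_j = u_j / sqrt(<u_j, u_j>) where u_j is the displayed integer vector. Then <v, e_j> = <v, u_j> / sqrt(<u_j, u_j>), so |<v, e_j>|^2 = <v, u_j>^2 / <u_j, u_j>.
Coefficients: <v, e_1> = -5/sqrt(10), <v, e_2> = -35/sqrt(190), <v, e_3> = -46/sqrt(2299).
Square and sum: Σ |<v, e_j>|^2 = 1194/121.
Compute ||v||^2 = v·v = 10.
Deficit = 10 − 1194/121 = 16/121 ≥ 0, confirming Bessel's inequality. (The deficit equals ||v − Σ <v,e_j> e_j||^2, the squared distance from v to span{e_j}.)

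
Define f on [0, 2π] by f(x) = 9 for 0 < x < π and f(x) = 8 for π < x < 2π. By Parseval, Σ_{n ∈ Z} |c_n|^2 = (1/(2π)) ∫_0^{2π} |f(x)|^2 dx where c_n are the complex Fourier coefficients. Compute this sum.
Σ |c_n|^2 = 145/2

Parseval equates the L^2 energy of f (normalised by 1/(2π)) with the ℓ^2 sum of its Fourier coefficients: (1/(2π)) ∫_0^{2π} |f|^2 = Σ |c_n|^2.
Compute the left side: (1/(2π)) [∫_0^π 9^2 dx + ∫_π^{2π} 8^2 dx] = (1/(2π)) · (81π + 64π) = (81 + 64)/2 = 145/2.
So Σ_{n ∈ Z} |c_n|^2 = 145/2.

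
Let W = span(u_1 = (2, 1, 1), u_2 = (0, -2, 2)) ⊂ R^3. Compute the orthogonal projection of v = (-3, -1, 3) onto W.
proj_W(v) = (-4/3, -8/3, 4/3)

Set up U = [u_1 | ... | u_2] ∈ R^(3×2). The projector onto W = col(U) is P = U (U^T U)^(-1) U^T.
Compute U^T U =
  [6, 0]
  [0, 8],
and U^T v = (-4, 8).
Solve U^T U · c = U^T v for the coefficients: c = (-2/3, 1). The projection is proj_W(v) = U c.
Check: (v - proj_W(v)) · u_1 = 0  (should be 0).
Check: (v - proj_W(v)) · u_2 = 0  (should be 0).
Result: proj_W(v) = (-4/3, -8/3, 4/3).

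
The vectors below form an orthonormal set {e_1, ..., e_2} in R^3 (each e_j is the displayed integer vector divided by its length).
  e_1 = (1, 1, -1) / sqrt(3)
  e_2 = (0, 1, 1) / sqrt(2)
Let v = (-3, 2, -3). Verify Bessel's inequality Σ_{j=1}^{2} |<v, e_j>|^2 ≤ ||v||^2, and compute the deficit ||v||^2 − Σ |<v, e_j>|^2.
Σ |<v, e_j>|^2 = 11/6; ||v||^2 = 22; deficit = 121/6

Write each e_j = u_j / sqrt(<u_j, u_j>) where u_j is the displayed integer vector. Then <v, e_j> = <v, u_j> / sqrt(<u_j, u_j>), so |<v, e_j>|^2 = <v, u_j>^2 / <u_j, u_j>.
Coefficients: <v, e_1> = 2/sqrt(3), <v, e_2> = -1/sqrt(2).
Square and sum: Σ |<v, e_j>|^2 = 11/6.
Compute ||v||^2 = v·v = 22.
Deficit = 22 − 11/6 = 121/6 ≥ 0, confirming Bessel's inequality. (The deficit equals ||v − Σ <v,e_j> e_j||^2, the squared distance from v to span{e_j}.)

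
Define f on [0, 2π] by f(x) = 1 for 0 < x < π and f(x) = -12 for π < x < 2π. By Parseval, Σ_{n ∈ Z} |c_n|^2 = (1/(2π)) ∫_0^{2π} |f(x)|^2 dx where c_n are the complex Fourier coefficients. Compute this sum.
Σ |c_n|^2 = 145/2

Parseval equates the L^2 energy of f (normalised by 1/(2π)) with the ℓ^2 sum of its Fourier coefficients: (1/(2π)) ∫_0^{2π} |f|^2 = Σ |c_n|^2.
Compute the left side: (1/(2π)) [∫_0^π 1^2 dx + ∫_π^{2π} (-12)^2 dx] = (1/(2π)) · (1π + 144π) = (1 + 144)/2 = 145/2.
So Σ_{n ∈ Z} |c_n|^2 = 145/2.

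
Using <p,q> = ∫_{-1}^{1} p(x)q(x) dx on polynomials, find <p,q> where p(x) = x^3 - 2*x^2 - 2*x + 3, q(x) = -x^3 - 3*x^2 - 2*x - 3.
<p,q> = -1598/105

Expand the product: p(x)·q(x) = -x^6 - x^5 + 6*x^4 + 4*x^3 + x^2 - 9.
∫_{-1}^{1} of each monomial x^k gives [2/(k+1) if k even, 0 if k odd]. Integrating term-by-term (or equivalently evaluating the antiderivative F(x) = -x^7/7 - x^6/6 + 6*x^5/5 + x^4 + x^3/3 - 9*x at the endpoints):
  F(1) − F(−1) = -1423/210 − (591/70) = -1598/105.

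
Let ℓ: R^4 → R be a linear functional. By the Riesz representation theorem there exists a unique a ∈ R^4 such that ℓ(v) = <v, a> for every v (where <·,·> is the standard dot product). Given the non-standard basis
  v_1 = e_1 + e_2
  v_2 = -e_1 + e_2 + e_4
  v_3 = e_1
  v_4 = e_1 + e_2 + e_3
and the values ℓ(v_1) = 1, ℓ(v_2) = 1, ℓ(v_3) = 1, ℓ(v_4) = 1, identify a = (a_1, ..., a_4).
a = (1, 0, 0, 2)

Write a = (a_1, ..., a_4) in the standard basis. For each basis vector v_i, ℓ(v_i) = <v_i, a> is a linear equation in the a_j's. Collect the n equations into a matrix system V a = ℓ, where row i of V is v_i (expressed in the standard basis). Since V is invertible (lower-triangular with 1s on the diagonal, up to permutation), solve by back-substitution:
  V =
[[1, 1, 0, 0],
 [-1, 1, 0, 1],
 [1, 0, 0, 0],
 [1, 1, 1, 0]]
  V a = (1, 1, 1, 1)
Solving gives a = (1, 0, 0, 2).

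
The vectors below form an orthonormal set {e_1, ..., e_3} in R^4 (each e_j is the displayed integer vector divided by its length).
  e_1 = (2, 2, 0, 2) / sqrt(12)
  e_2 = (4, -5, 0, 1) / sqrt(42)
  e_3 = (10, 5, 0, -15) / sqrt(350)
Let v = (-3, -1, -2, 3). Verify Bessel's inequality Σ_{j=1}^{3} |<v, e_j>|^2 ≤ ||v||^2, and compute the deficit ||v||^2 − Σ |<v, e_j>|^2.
Σ |<v, e_j>|^2 = 19; ||v||^2 = 23; deficit = 4

Write each e_j = u_j / sqrt(<u_j, u_j>) where u_j is the displayed integer vector. Then <v, e_j> = <v, u_j> / sqrt(<u_j, u_j>), so |<v, e_j>|^2 = <v, u_j>^2 / <u_j, u_j>.
Coefficients: <v, e_1> = -2/sqrt(12), <v, e_2> = -4/sqrt(42), <v, e_3> = -80/sqrt(350).
Square and sum: Σ |<v, e_j>|^2 = 19.
Compute ||v||^2 = v·v = 23.
Deficit = 23 − 19 = 4 ≥ 0, confirming Bessel's inequality. (The deficit equals ||v − Σ <v,e_j> e_j||^2, the squared distance from v to span{e_j}.)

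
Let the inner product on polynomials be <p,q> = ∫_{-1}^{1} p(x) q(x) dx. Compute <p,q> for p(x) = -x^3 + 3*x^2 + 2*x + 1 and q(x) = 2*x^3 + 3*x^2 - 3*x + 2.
<p,q> = 414/35

Expand the product: p(x)·q(x) = -2*x^6 + 3*x^5 + 16*x^4 - 3*x^3 + 3*x^2 + x + 2.
∫_{-1}^{1} of each monomial x^k gives [2/(k+1) if k even, 0 if k odd]. Integrating term-by-term (or equivalently evaluating the antiderivative F(x) = -2*x^7/7 + x^6/2 + 16*x^5/5 - 3*x^4/4 + x^3 + x^2/2 + 2*x at the endpoints):
  F(1) − F(−1) = 863/140 − (-793/140) = 414/35.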